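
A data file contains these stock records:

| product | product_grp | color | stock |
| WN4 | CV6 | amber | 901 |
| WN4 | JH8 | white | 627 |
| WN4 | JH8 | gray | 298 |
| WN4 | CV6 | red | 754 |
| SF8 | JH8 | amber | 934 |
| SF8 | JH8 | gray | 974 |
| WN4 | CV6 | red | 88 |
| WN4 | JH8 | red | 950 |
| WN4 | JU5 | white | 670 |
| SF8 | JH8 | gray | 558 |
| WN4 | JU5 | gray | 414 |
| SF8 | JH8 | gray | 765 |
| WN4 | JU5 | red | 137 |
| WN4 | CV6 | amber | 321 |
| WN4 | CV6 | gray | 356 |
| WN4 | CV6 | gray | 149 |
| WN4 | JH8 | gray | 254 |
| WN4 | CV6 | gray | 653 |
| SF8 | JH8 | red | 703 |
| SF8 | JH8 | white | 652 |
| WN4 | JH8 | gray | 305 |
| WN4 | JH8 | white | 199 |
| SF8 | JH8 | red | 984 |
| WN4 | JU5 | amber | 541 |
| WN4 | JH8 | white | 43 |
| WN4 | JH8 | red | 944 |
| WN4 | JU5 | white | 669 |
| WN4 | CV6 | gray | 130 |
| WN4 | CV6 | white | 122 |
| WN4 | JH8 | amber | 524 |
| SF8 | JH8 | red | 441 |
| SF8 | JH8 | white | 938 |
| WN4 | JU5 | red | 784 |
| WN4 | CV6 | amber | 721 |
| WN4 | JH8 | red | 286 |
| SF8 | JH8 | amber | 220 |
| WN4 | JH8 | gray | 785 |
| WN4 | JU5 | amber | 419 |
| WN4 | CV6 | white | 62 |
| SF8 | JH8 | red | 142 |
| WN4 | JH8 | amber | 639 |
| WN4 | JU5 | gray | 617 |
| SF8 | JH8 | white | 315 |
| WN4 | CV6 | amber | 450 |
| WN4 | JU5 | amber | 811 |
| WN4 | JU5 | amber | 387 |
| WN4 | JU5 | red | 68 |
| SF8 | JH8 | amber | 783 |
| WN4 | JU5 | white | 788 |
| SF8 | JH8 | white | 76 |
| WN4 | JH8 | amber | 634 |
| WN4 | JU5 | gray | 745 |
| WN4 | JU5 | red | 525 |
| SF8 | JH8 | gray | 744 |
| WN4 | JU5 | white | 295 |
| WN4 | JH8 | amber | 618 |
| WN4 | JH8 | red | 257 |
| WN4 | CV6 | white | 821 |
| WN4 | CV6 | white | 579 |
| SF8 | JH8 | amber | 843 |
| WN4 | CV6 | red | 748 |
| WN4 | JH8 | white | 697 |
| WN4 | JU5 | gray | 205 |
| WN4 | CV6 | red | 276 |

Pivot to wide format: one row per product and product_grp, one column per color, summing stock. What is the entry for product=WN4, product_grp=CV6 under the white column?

1584

Rows with product=WN4, product_grp=CV6 and color=white: stock values are 122, 62, 821, 579.
122 + 62 + 821 + 579 = 1584.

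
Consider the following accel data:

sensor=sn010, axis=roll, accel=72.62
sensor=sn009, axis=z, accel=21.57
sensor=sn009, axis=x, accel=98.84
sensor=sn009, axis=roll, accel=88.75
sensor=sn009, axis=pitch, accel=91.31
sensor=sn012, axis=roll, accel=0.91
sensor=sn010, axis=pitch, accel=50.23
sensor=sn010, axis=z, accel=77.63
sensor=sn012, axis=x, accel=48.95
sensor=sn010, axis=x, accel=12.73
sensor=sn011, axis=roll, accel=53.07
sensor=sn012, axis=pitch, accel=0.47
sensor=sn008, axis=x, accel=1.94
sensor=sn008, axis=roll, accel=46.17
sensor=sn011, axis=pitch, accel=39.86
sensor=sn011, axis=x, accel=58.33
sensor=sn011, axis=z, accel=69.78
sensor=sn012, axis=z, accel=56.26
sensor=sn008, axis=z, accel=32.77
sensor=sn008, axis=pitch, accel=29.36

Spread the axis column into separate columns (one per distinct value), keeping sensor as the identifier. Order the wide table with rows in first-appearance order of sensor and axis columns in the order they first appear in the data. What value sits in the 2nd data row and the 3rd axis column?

98.84

With rows in first-appearance order of sensor, row 2 is sensor=sn009. axis columns in first-appearance order: roll, z, x, pitch; column 3 is x.
Long rows with sensor=sn009, axis=x: accel = 98.84.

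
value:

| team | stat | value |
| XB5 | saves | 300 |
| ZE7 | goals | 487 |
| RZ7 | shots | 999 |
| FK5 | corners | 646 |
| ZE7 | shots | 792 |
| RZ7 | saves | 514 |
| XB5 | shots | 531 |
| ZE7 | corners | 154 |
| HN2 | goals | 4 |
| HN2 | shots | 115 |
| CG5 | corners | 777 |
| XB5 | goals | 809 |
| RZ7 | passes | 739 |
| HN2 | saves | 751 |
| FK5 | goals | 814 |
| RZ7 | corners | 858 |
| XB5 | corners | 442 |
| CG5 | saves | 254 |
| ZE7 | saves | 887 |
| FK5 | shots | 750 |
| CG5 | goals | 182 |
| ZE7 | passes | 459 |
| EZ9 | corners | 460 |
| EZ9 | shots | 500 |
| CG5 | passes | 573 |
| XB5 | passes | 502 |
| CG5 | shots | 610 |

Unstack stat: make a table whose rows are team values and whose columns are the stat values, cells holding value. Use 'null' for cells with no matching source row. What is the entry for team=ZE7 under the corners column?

The long row with team=ZE7, stat=corners has value=154.

154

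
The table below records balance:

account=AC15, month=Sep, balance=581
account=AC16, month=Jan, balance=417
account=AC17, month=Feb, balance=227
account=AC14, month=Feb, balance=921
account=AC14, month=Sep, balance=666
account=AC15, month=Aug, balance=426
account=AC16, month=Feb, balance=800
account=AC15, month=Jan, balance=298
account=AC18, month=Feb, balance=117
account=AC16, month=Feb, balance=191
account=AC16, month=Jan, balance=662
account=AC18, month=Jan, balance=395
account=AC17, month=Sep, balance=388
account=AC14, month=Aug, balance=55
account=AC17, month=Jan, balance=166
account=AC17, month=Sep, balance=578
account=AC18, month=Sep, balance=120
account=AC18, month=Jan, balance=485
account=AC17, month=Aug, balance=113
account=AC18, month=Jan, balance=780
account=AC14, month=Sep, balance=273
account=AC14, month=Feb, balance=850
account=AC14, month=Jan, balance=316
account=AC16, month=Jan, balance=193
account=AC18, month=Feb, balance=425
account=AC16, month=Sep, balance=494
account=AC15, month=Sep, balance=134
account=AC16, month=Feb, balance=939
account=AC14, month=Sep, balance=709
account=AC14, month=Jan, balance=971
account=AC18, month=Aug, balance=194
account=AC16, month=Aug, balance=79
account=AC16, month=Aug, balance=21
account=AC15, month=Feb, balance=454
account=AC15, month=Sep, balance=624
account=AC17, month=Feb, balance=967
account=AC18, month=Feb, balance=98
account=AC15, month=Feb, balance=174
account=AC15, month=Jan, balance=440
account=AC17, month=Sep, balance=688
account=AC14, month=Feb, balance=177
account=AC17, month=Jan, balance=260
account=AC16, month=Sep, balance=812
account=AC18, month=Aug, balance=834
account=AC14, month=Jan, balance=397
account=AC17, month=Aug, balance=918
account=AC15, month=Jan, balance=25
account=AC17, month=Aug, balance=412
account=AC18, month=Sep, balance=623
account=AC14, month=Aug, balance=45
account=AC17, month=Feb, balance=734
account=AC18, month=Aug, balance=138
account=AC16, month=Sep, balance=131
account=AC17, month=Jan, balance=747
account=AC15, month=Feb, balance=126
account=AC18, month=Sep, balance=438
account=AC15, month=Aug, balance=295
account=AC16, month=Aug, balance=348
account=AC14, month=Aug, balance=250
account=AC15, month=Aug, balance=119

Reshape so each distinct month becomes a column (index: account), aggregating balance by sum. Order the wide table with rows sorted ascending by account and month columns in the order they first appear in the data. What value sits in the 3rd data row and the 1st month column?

With rows sorted ascending by account, row 3 is account=AC16. month columns in first-appearance order: Sep, Jan, Feb, Aug; column 1 is Sep.
Long rows with account=AC16, month=Sep: 494 + 812 + 131 = 1437.

1437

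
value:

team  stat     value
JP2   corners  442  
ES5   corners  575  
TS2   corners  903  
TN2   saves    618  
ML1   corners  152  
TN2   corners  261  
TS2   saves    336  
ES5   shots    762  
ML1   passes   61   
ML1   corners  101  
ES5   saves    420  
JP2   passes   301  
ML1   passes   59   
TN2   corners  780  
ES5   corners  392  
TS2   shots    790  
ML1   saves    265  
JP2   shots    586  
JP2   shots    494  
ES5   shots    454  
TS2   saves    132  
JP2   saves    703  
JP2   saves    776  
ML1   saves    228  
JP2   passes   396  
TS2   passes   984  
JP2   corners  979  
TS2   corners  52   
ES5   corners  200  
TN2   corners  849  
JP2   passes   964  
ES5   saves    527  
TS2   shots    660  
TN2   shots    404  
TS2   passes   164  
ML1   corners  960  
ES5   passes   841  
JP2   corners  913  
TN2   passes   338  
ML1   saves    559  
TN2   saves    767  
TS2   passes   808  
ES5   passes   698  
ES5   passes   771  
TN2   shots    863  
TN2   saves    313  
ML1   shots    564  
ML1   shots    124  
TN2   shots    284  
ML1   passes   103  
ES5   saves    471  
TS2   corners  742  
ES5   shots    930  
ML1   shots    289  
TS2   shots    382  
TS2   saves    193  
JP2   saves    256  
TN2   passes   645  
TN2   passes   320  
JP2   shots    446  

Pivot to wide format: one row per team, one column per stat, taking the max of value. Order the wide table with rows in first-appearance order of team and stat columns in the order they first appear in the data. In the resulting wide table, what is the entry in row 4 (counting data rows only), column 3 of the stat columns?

863

With rows in first-appearance order of team, row 4 is team=TN2. stat columns in first-appearance order: corners, saves, shots, passes; column 3 is shots.
Long rows with team=TN2, stat=shots: max(404, 863, 284) = 863.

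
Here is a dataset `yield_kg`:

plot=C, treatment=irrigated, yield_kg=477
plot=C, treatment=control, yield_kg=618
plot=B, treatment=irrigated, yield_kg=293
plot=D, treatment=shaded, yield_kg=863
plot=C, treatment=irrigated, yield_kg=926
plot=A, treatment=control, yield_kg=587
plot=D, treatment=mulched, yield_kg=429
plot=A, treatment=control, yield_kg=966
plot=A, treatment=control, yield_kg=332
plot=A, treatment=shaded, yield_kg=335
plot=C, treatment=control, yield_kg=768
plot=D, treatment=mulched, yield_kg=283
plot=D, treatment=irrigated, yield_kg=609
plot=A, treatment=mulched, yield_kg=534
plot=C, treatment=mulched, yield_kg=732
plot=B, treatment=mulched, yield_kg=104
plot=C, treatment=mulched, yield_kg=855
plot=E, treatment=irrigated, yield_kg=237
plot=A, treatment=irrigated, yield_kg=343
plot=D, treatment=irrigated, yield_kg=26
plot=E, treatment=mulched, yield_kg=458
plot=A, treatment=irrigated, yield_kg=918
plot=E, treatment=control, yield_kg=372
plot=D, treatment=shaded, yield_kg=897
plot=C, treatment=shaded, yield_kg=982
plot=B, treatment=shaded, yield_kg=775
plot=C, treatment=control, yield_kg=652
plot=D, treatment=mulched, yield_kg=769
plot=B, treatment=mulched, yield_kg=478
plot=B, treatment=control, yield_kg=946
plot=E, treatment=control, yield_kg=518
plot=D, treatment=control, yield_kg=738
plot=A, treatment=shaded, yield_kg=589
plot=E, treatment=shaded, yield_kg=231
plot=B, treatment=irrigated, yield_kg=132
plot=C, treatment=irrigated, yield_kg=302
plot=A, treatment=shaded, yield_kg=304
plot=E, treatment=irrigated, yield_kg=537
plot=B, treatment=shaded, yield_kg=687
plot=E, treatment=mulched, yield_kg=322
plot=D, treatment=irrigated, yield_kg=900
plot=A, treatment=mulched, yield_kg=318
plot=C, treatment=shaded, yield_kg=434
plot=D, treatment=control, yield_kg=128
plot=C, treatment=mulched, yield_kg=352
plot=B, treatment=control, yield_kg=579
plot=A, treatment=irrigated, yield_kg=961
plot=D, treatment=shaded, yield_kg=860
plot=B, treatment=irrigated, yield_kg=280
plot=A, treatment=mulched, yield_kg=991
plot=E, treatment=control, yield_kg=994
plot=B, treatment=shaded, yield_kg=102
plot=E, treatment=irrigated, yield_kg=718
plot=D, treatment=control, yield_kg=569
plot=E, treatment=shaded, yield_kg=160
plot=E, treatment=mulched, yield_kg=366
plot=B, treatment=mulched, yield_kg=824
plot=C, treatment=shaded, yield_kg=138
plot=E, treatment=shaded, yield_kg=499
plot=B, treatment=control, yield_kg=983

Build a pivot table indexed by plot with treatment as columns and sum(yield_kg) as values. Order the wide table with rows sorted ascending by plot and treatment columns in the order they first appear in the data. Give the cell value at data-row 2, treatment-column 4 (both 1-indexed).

1406

With rows sorted ascending by plot, row 2 is plot=B. treatment columns in first-appearance order: irrigated, control, shaded, mulched; column 4 is mulched.
Long rows with plot=B, treatment=mulched: 104 + 478 + 824 = 1406.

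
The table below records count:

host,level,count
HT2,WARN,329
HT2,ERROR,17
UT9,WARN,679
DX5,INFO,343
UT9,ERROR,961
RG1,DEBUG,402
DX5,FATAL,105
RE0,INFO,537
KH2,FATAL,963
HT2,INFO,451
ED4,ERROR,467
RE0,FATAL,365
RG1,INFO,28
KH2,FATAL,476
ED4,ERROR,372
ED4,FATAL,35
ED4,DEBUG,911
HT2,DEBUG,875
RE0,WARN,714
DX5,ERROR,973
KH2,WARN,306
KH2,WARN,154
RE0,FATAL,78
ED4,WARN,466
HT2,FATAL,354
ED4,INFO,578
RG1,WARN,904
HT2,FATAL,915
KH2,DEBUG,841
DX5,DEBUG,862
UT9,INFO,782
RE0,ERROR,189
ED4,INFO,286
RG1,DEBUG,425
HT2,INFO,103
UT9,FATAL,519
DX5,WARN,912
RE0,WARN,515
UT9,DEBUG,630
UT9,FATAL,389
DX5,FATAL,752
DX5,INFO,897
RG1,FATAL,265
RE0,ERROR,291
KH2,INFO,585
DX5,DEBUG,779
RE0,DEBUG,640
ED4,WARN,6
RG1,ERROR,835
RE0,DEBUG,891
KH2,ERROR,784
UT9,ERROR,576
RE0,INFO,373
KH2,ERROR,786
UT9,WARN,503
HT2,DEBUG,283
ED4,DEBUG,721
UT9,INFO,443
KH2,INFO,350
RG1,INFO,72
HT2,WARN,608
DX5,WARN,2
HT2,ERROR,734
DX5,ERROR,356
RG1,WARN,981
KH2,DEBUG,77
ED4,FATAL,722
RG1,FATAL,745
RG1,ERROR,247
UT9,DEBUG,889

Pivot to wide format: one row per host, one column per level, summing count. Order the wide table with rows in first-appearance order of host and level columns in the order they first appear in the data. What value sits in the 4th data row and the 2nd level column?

1082

With rows in first-appearance order of host, row 4 is host=RG1. level columns in first-appearance order: WARN, ERROR, INFO, DEBUG, FATAL; column 2 is ERROR.
Long rows with host=RG1, level=ERROR: 835 + 247 = 1082.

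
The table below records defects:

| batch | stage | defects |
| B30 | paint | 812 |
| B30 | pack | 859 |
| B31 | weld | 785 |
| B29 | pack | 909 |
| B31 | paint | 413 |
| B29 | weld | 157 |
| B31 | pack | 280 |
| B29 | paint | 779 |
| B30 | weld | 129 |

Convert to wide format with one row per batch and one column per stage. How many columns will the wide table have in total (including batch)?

1 column for batch plus 3 distinct stage values → 4 columns.

4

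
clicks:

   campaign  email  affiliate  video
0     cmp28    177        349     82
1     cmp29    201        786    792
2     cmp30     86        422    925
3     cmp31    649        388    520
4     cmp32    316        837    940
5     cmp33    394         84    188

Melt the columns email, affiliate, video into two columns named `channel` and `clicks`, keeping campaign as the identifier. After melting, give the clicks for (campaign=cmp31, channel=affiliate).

Unpivoting turns each (campaign, wide-column) pair into one long row.
The wide cell at row cmp31, column affiliate holds 388, so the long row (cmp31, affiliate) has clicks=388.

388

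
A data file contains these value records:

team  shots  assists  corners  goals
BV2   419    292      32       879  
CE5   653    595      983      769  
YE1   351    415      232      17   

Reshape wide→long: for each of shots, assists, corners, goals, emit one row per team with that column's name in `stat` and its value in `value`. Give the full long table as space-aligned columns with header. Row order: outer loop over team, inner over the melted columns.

Each (team, column) pair becomes one row: 3 × 4 = 12 rows.
For example, (BV2, shots) → value=419.

team  stat     value
BV2   shots    419  
BV2   assists  292  
BV2   corners  32   
BV2   goals    879  
CE5   shots    653  
CE5   assists  595  
CE5   corners  983  
CE5   goals    769  
YE1   shots    351  
YE1   assists  415  
YE1   corners  232  
YE1   goals    17   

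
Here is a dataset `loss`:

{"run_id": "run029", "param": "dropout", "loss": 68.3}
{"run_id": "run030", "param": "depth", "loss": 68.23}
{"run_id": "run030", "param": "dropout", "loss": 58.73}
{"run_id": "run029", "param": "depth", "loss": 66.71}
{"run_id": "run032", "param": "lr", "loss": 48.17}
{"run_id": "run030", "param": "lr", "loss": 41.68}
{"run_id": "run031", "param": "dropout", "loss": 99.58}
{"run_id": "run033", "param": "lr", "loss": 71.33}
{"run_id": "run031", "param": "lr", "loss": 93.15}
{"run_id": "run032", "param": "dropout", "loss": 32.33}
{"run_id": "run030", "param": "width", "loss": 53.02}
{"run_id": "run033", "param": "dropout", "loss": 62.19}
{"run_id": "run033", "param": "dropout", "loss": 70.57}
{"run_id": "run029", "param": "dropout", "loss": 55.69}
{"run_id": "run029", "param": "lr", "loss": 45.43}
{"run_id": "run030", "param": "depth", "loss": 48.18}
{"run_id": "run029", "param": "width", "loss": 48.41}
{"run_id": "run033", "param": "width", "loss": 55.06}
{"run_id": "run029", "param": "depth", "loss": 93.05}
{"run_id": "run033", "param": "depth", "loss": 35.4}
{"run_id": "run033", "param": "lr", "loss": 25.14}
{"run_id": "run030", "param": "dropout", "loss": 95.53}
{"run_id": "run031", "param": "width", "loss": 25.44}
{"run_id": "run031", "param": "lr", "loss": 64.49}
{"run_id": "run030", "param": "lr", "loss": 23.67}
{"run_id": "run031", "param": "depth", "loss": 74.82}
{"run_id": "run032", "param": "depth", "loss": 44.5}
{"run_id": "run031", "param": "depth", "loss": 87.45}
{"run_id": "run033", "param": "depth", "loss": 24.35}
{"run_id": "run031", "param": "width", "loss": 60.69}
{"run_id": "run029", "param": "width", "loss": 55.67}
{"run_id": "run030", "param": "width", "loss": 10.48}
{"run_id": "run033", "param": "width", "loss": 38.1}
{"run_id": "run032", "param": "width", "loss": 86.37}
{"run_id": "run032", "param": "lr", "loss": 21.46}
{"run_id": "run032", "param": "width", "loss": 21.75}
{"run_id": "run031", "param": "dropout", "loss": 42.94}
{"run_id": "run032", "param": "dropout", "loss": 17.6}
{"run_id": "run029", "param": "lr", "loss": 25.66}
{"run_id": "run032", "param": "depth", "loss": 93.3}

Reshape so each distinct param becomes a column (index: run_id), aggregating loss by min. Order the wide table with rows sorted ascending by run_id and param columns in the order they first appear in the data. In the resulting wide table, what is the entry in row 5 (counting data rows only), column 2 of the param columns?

With rows sorted ascending by run_id, row 5 is run_id=run033. param columns in first-appearance order: dropout, depth, lr, width; column 2 is depth.
Long rows with run_id=run033, param=depth: min(35.4, 24.35) = 24.35.

24.35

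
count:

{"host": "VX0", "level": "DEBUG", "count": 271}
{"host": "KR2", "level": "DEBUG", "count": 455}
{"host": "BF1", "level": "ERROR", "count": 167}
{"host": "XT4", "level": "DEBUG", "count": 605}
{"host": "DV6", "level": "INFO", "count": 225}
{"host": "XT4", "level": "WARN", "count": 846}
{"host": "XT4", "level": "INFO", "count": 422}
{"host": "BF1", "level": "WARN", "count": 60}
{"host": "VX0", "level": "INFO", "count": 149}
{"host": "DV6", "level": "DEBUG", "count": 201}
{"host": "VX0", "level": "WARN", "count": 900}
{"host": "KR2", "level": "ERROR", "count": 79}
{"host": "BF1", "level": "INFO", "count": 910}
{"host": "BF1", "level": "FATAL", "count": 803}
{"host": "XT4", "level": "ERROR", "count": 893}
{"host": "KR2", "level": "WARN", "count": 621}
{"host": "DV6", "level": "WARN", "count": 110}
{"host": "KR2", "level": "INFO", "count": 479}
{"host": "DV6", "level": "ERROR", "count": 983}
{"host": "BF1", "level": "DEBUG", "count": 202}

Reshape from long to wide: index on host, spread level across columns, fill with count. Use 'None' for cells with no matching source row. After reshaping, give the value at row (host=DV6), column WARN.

110

The long row with host=DV6, level=WARN has count=110.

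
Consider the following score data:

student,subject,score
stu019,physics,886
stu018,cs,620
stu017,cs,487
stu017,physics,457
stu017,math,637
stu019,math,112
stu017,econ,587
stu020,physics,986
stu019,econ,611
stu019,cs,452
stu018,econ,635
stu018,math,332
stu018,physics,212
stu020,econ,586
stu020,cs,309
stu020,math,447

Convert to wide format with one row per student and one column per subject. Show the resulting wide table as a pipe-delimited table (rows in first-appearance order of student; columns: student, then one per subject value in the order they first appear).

| student | physics | cs | math | econ |
| stu019 | 886 | 452 | 112 | 611 |
| stu018 | 212 | 620 | 332 | 635 |
| stu017 | 457 | 487 | 637 | 587 |
| stu020 | 986 | 309 | 447 | 586 |

Columns: student plus the 4 distinct subject values (physics, cs, math, econ).
For example, row stu019 column physics takes score=886 from the long row (stu019, physics).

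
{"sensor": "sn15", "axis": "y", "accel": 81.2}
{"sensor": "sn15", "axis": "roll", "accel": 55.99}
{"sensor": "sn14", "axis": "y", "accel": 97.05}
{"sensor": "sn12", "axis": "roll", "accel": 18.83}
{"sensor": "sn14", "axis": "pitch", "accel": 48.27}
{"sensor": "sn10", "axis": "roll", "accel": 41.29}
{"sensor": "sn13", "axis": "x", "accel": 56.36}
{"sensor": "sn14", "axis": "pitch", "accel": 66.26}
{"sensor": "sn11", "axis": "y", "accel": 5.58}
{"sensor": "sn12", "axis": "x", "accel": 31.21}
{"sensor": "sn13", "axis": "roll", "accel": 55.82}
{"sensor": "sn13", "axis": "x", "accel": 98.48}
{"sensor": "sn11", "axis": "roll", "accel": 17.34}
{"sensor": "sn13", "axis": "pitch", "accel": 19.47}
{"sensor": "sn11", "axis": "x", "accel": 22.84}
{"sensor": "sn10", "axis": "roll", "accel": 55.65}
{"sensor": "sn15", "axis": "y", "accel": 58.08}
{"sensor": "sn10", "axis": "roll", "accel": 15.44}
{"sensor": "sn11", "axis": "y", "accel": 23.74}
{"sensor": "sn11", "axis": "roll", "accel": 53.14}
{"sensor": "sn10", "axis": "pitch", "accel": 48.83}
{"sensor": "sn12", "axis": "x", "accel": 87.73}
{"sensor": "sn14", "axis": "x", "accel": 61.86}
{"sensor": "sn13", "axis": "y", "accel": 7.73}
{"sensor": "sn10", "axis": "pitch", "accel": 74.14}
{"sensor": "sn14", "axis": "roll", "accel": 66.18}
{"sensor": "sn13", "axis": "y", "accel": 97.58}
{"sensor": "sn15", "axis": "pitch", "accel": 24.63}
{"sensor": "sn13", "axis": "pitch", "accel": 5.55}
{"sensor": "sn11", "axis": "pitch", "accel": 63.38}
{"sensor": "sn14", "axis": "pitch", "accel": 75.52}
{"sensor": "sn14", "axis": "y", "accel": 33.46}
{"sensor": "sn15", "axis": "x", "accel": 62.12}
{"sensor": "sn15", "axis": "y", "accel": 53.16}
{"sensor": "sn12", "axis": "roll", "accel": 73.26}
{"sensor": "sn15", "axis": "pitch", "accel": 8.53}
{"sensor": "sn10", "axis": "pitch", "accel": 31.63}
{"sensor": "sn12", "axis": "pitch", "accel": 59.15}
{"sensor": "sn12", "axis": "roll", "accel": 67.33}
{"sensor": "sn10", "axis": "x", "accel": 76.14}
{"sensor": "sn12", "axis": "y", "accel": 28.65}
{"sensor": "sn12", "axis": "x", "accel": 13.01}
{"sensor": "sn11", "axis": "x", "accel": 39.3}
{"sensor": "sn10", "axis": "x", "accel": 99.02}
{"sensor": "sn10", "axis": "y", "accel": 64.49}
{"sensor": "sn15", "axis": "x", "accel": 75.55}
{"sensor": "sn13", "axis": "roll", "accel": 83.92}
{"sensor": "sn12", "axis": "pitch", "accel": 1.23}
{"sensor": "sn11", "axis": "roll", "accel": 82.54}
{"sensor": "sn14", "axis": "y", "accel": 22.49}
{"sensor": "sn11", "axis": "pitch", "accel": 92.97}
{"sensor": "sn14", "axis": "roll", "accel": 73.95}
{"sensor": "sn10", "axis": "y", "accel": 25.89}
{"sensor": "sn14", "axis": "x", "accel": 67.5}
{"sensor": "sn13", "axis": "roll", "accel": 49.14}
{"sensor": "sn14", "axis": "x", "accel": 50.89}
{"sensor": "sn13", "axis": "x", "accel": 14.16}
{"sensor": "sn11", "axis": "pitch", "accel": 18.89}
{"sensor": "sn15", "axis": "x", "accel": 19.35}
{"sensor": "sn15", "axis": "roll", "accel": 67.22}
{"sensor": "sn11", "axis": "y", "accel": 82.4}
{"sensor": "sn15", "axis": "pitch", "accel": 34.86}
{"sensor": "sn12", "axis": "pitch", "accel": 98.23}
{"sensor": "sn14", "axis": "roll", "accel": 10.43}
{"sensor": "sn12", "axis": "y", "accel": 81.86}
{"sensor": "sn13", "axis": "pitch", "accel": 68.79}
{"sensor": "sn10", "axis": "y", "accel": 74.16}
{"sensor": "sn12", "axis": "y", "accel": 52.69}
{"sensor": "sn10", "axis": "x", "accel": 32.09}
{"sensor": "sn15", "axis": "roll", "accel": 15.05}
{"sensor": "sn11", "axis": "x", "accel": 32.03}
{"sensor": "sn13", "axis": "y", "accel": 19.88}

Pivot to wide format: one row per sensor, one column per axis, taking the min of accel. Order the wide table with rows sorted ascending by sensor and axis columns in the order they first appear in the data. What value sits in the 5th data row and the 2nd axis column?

With rows sorted ascending by sensor, row 5 is sensor=sn14. axis columns in first-appearance order: y, roll, pitch, x; column 2 is roll.
Long rows with sensor=sn14, axis=roll: min(66.18, 73.95, 10.43) = 10.43.

10.43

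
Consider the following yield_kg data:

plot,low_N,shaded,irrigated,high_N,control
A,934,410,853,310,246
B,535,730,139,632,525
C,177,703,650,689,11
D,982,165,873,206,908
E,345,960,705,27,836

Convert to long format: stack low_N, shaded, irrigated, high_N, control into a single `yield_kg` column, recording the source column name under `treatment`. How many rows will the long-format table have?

25

5 plot values × 5 melted columns = 25 rows.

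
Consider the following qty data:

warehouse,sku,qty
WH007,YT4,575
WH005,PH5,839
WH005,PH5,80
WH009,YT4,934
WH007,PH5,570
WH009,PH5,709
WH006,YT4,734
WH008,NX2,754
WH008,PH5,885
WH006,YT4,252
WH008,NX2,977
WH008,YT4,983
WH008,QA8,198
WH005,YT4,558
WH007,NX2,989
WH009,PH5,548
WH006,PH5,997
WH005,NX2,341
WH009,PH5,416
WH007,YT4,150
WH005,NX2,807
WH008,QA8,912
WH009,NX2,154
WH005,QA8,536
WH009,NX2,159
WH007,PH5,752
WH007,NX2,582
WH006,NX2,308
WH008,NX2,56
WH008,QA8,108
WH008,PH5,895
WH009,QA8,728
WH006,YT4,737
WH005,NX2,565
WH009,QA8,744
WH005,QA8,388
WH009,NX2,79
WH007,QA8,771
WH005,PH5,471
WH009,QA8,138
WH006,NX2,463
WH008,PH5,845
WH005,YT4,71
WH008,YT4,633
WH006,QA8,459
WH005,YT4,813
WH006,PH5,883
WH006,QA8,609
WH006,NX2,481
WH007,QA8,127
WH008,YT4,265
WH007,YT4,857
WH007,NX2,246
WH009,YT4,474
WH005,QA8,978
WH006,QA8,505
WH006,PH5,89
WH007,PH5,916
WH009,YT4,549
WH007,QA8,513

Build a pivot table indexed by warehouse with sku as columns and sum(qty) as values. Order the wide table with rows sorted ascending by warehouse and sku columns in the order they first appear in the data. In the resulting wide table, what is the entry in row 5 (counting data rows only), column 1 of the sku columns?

1957

With rows sorted ascending by warehouse, row 5 is warehouse=WH009. sku columns in first-appearance order: YT4, PH5, NX2, QA8; column 1 is YT4.
Long rows with warehouse=WH009, sku=YT4: 934 + 474 + 549 = 1957.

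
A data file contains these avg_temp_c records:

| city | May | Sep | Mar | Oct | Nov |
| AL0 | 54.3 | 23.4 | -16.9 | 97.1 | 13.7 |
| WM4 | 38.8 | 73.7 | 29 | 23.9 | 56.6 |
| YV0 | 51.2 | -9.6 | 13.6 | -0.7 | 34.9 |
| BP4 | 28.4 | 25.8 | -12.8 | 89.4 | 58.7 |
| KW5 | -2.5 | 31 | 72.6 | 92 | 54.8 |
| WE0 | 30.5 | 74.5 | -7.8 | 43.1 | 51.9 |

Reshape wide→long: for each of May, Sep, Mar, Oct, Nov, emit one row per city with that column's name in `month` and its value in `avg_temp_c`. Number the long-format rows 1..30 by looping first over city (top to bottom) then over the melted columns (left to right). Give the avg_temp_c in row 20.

58.7

30 rows total (6 × 5). Row 20: index ⌊(20-1)/5⌋ = 3 into city → BP4; (20-1) mod 5 = 4 into the melted columns → Nov.
So row 20 is (BP4, Nov, 58.7); avg_temp_c = 58.7.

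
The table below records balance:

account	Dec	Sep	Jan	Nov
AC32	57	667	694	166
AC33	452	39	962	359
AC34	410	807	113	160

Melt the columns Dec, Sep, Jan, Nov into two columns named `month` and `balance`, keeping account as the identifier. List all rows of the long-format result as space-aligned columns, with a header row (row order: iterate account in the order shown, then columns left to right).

Each (account, column) pair becomes one row: 3 × 4 = 12 rows.
For example, (AC32, Dec) → balance=57.

account  month  balance
AC32     Dec    57     
AC32     Sep    667    
AC32     Jan    694    
AC32     Nov    166    
AC33     Dec    452    
AC33     Sep    39     
AC33     Jan    962    
AC33     Nov    359    
AC34     Dec    410    
AC34     Sep    807    
AC34     Jan    113    
AC34     Nov    160    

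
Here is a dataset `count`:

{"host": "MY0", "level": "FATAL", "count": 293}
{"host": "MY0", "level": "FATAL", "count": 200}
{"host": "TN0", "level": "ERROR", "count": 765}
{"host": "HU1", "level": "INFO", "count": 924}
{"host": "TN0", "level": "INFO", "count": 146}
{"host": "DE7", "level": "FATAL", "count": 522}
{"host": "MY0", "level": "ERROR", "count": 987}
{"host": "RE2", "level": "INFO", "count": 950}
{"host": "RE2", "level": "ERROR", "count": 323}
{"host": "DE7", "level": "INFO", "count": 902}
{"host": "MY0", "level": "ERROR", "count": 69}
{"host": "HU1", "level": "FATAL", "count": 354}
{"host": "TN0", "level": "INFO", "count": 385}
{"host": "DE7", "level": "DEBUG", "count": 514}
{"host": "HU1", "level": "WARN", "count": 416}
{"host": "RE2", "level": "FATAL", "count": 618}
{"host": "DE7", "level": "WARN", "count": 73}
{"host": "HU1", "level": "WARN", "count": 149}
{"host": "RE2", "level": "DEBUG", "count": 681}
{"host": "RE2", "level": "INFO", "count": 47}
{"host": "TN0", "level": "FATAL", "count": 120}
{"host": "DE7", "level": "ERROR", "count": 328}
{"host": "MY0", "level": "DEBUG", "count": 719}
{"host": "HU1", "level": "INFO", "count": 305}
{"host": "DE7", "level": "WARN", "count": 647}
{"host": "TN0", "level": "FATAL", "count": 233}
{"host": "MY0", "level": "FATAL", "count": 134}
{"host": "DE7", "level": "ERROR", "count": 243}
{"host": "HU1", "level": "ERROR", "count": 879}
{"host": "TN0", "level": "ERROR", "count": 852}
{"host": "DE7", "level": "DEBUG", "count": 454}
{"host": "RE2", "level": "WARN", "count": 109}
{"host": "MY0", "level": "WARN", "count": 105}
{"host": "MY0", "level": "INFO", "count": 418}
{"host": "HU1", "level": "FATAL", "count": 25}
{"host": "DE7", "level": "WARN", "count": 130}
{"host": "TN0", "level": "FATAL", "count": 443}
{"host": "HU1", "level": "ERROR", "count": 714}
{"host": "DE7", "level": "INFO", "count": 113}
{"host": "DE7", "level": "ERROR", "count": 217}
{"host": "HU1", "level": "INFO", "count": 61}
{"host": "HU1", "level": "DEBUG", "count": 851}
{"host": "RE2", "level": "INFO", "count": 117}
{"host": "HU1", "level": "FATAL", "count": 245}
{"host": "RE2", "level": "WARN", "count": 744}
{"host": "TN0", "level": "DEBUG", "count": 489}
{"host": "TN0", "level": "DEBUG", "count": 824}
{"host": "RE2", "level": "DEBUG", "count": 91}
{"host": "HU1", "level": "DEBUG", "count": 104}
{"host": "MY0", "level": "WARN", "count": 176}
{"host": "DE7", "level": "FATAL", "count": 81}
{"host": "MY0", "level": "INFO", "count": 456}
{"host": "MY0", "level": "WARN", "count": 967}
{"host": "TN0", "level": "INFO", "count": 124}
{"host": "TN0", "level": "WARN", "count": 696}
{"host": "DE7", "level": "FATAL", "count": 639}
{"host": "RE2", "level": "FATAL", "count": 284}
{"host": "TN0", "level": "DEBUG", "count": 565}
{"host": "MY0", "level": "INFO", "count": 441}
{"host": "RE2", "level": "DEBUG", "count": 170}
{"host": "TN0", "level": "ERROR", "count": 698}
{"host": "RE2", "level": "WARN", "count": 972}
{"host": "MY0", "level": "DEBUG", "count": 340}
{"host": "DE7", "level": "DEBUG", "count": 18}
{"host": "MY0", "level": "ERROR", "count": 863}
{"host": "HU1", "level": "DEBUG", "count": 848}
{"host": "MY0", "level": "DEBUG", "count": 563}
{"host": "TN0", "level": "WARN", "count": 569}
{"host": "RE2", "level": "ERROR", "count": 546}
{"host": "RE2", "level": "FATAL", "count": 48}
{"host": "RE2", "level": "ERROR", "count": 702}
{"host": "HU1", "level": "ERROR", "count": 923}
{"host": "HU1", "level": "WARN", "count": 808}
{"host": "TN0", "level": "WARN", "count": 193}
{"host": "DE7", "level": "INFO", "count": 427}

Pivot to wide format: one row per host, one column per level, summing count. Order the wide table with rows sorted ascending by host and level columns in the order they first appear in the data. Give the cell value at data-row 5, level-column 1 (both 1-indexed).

With rows sorted ascending by host, row 5 is host=TN0. level columns in first-appearance order: FATAL, ERROR, INFO, DEBUG, WARN; column 1 is FATAL.
Long rows with host=TN0, level=FATAL: 120 + 233 + 443 = 796.

796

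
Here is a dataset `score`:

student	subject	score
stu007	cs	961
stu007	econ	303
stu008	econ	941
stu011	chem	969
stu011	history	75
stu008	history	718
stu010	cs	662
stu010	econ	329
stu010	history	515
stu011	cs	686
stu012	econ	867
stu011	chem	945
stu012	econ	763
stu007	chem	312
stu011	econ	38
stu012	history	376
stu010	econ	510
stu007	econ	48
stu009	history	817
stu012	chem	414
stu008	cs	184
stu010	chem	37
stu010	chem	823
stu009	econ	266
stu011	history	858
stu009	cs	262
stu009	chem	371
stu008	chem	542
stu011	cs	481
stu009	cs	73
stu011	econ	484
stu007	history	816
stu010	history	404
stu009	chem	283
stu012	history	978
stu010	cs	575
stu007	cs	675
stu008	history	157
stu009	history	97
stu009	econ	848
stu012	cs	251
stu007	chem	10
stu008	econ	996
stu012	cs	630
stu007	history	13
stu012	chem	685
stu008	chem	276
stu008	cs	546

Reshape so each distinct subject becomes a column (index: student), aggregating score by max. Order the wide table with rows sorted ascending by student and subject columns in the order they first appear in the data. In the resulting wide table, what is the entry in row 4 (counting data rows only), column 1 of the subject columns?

662

With rows sorted ascending by student, row 4 is student=stu010. subject columns in first-appearance order: cs, econ, chem, history; column 1 is cs.
Long rows with student=stu010, subject=cs: max(662, 575) = 662.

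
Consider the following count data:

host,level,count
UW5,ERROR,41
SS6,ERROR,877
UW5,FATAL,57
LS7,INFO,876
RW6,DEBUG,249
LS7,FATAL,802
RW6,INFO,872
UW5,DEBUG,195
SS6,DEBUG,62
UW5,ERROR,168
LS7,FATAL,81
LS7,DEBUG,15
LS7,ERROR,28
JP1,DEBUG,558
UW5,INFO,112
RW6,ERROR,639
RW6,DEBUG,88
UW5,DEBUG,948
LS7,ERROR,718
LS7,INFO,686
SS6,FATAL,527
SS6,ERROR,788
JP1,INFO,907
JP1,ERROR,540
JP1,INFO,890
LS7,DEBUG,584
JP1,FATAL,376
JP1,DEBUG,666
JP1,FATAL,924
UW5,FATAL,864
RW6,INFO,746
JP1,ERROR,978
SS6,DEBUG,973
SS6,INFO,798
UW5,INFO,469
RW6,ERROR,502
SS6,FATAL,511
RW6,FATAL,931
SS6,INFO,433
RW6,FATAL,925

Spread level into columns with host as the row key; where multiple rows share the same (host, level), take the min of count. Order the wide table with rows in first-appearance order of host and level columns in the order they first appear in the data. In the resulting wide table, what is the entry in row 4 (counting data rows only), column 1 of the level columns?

With rows in first-appearance order of host, row 4 is host=RW6. level columns in first-appearance order: ERROR, FATAL, INFO, DEBUG; column 1 is ERROR.
Long rows with host=RW6, level=ERROR: min(639, 502) = 502.

502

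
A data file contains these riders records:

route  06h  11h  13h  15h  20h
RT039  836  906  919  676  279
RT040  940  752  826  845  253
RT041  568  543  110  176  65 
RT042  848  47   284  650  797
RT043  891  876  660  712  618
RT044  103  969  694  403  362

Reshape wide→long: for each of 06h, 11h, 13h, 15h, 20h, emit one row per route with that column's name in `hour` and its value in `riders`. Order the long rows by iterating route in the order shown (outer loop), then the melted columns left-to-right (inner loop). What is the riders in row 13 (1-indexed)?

30 rows total (6 × 5). Row 13: index ⌊(13-1)/5⌋ = 2 into route → RT041; (13-1) mod 5 = 2 into the melted columns → 13h.
So row 13 is (RT041, 13h, 110); riders = 110.

110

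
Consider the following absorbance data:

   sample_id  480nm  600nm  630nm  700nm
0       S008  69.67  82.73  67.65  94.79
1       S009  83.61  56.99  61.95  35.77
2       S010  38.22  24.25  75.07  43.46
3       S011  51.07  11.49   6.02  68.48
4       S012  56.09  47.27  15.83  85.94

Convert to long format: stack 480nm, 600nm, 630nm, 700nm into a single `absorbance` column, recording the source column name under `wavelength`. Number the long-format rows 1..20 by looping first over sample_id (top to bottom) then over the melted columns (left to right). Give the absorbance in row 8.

35.77

20 rows total (5 × 4). Row 8: index ⌊(8-1)/4⌋ = 1 into sample_id → S009; (8-1) mod 4 = 3 into the melted columns → 700nm.
So row 8 is (S009, 700nm, 35.77); absorbance = 35.77.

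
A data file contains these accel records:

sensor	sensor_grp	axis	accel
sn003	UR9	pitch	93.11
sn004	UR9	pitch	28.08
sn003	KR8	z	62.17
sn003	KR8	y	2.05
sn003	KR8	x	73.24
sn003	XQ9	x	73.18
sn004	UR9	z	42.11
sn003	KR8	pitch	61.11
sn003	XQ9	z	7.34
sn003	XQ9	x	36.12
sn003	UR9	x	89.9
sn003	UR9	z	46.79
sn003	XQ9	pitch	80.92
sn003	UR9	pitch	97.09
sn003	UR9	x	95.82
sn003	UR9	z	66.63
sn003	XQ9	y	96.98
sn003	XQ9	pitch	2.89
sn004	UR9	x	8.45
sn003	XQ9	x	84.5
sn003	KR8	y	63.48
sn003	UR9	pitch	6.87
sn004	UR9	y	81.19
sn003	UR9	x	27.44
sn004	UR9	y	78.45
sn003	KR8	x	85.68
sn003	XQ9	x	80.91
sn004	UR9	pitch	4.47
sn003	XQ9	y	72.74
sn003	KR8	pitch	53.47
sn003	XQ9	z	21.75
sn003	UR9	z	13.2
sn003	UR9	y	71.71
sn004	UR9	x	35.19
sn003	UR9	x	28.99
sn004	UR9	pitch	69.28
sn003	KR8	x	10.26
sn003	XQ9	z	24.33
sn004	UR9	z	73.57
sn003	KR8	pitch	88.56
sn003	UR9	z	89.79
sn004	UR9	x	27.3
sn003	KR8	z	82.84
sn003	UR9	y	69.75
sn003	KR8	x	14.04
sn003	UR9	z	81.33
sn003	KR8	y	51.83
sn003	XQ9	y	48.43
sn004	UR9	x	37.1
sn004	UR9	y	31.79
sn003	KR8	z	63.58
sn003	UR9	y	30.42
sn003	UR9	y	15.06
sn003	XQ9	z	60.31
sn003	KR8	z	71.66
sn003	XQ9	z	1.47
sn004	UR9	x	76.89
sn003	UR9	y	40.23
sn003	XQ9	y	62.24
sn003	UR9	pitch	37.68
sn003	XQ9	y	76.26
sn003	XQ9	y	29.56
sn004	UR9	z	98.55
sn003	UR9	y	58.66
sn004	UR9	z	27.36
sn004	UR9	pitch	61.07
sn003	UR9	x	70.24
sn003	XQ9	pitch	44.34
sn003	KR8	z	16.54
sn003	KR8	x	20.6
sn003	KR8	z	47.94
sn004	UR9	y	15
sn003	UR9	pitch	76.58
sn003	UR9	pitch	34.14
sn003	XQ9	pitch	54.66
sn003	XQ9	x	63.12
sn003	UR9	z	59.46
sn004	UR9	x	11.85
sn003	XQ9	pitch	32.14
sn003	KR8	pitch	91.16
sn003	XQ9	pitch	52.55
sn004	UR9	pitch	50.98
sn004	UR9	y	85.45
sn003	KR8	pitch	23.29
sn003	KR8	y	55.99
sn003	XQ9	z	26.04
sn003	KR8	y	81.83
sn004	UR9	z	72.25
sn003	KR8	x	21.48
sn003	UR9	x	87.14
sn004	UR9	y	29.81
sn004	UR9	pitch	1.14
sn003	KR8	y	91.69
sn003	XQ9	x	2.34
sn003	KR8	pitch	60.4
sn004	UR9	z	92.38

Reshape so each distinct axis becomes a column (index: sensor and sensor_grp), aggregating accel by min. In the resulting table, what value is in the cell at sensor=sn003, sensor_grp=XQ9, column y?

29.56

Rows with sensor=sn003, sensor_grp=XQ9 and axis=y: accel values are 96.98, 72.74, 48.43, 62.24, 76.26, 29.56.
min(96.98, 72.74, 48.43, 62.24, 76.26, 29.56) = 29.56.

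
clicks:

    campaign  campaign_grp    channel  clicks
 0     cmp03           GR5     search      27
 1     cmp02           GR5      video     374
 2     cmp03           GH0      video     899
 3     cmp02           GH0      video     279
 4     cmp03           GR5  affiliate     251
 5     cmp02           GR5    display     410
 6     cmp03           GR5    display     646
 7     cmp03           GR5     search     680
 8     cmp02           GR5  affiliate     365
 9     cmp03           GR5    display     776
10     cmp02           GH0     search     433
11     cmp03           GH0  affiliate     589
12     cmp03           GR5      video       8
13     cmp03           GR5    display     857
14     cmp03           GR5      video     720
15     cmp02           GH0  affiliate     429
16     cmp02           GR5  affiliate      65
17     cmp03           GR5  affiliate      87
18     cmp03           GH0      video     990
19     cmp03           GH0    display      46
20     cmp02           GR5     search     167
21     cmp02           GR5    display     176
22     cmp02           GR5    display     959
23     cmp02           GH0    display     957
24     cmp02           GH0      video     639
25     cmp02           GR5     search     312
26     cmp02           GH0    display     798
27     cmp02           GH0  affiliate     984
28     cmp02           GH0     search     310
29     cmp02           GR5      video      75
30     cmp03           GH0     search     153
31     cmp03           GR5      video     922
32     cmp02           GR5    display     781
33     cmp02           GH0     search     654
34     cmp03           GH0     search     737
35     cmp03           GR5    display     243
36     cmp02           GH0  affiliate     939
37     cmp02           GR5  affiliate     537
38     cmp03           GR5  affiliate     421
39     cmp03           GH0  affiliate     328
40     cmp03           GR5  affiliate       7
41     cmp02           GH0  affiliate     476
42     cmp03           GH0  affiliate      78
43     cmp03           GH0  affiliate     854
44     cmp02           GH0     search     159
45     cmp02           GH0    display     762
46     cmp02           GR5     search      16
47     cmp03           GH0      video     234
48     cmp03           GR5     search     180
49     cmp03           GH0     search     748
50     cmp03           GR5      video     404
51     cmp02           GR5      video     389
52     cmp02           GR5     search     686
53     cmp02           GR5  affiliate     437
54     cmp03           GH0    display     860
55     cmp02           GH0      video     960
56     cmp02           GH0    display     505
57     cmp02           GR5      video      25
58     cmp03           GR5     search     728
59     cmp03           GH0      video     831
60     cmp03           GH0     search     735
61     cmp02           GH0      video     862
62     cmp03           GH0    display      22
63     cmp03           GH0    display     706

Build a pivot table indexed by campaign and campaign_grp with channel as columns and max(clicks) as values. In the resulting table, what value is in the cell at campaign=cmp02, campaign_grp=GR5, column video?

389

Rows with campaign=cmp02, campaign_grp=GR5 and channel=video: clicks values are 374, 75, 389, 25.
max(374, 75, 389, 25) = 389.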